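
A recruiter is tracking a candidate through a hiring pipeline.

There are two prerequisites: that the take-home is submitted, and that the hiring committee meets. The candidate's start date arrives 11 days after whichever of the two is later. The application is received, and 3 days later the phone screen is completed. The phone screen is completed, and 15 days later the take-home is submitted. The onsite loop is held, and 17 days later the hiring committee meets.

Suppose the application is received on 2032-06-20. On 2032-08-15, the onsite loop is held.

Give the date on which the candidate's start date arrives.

The application is received: Jun 20, 2032.
The phone screen is completed: Jun 20, 2032 + 3 days = Jun 23, 2032.
The take-home is submitted: Jun 23, 2032 + 15 days = Jul 8, 2032.
The onsite loop is held: Aug 15, 2032.
The hiring committee meets: Aug 15, 2032 + 17 days = Sep 1, 2032.
Both prerequisites met — the take-home is submitted (Jul 8, 2032), the hiring committee meets (Sep 1, 2032); the later is Sep 1, 2032.
The candidate's start date arrives: Sep 1, 2032 + 11 days = Sep 12, 2032.

2032-09-12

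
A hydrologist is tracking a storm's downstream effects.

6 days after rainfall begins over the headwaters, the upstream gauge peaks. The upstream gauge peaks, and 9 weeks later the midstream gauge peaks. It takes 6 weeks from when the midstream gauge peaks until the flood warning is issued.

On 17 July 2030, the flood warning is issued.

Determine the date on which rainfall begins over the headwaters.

The flood warning is issued: Jul 17, 2030.
The midstream gauge peaks: Jul 17, 2030 − 6 weeks = Jun 5, 2030.
The upstream gauge peaks: Jun 5, 2030 − 9 weeks = Apr 3, 2030.
Rainfall begins over the headwaters: Apr 3, 2030 − 6 days = Mar 28, 2030.

28 March 2030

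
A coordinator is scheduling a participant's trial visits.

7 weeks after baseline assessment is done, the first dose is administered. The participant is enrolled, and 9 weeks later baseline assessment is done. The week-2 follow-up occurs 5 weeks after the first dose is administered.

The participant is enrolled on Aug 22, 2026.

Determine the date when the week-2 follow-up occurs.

Jan 16, 2027

The participant is enrolled: Aug 22, 2026.
Baseline assessment is done: Aug 22, 2026 + 9 weeks = Oct 24, 2026.
The first dose is administered: Oct 24, 2026 + 7 weeks = Dec 12, 2026.
The week-2 follow-up occurs: Dec 12, 2026 + 5 weeks = Jan 16, 2027.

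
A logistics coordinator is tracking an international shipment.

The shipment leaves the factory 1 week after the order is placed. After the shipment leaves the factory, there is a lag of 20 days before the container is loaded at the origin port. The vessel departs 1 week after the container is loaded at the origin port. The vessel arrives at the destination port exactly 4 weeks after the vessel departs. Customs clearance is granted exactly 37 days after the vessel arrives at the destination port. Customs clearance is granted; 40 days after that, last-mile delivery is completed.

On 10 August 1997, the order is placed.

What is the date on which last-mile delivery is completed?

27 December 1997

The order is placed: Aug 10, 1997.
The shipment leaves the factory: Aug 10, 1997 + 1 week = Aug 17, 1997.
The container is loaded at the origin port: Aug 17, 1997 + 20 days = Sep 6, 1997.
The vessel departs: Sep 6, 1997 + 1 week = Sep 13, 1997.
The vessel arrives at the destination port: Sep 13, 1997 + 4 weeks = Oct 11, 1997.
Customs clearance is granted: Oct 11, 1997 + 37 days = Nov 17, 1997.
Last-mile delivery is completed: Nov 17, 1997 + 40 days = Dec 27, 1997.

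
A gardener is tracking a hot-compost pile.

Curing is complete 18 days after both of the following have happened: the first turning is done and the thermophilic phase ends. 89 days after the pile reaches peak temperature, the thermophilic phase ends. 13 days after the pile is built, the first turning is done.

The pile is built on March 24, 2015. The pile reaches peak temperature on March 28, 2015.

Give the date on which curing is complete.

The pile is built: Mar 24, 2015.
The first turning is done: Mar 24, 2015 + 13 days = Apr 6, 2015.
The pile reaches peak temperature: Mar 28, 2015.
The thermophilic phase ends: Mar 28, 2015 + 89 days = Jun 25, 2015.
Both prerequisites met — the first turning is done (Apr 6, 2015), the thermophilic phase ends (Jun 25, 2015); the later is Jun 25, 2015.
Curing is complete: Jun 25, 2015 + 18 days = Jul 13, 2015.

July 13, 2015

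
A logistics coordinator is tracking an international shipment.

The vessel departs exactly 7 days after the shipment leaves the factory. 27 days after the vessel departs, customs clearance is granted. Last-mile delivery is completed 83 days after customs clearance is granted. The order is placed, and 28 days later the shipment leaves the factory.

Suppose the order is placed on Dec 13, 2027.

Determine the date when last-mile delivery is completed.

May 6, 2028

The order is placed: Dec 13, 2027.
The shipment leaves the factory: Dec 13, 2027 + 28 days = Jan 10, 2028.
The vessel departs: Jan 10, 2028 + 7 days = Jan 17, 2028.
Customs clearance is granted: Jan 17, 2028 + 27 days = Feb 13, 2028.
Last-mile delivery is completed: Feb 13, 2028 + 83 days = May 6, 2028.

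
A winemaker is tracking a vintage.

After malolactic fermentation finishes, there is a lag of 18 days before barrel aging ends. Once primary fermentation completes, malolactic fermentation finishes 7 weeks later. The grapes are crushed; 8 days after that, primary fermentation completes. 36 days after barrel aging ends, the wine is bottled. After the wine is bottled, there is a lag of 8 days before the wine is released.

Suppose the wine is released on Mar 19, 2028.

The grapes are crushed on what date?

The wine is released: Mar 19, 2028.
The wine is bottled: Mar 19, 2028 − 8 days = Mar 11, 2028.
Barrel aging ends: Mar 11, 2028 − 36 days = Feb 4, 2028.
Malolactic fermentation finishes: Feb 4, 2028 − 18 days = Jan 17, 2028.
Primary fermentation completes: Jan 17, 2028 − 7 weeks = Nov 29, 2027.
The grapes are crushed: Nov 29, 2027 − 8 days = Nov 21, 2027.

Nov 21, 2027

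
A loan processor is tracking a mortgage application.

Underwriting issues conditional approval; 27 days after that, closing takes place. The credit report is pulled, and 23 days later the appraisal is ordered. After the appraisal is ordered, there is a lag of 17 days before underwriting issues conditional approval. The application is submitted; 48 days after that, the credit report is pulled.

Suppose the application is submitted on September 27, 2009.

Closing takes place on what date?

The application is submitted: Sep 27, 2009.
The credit report is pulled: Sep 27, 2009 + 48 days = Nov 14, 2009.
The appraisal is ordered: Nov 14, 2009 + 23 days = Dec 7, 2009.
Underwriting issues conditional approval: Dec 7, 2009 + 17 days = Dec 24, 2009.
Closing takes place: Dec 24, 2009 + 27 days = Jan 20, 2010.

January 20, 2010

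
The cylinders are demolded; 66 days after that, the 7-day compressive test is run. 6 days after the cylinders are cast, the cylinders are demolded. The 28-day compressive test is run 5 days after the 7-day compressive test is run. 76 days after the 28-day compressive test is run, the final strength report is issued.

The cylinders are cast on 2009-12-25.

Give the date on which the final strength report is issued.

The cylinders are cast: Dec 25, 2009.
The cylinders are demolded: Dec 25, 2009 + 6 days = Dec 31, 2009.
The 7-day compressive test is run: Dec 31, 2009 + 66 days = Mar 7, 2010.
The 28-day compressive test is run: Mar 7, 2010 + 5 days = Mar 12, 2010.
The final strength report is issued: Mar 12, 2010 + 76 days = May 27, 2010.

2010-05-27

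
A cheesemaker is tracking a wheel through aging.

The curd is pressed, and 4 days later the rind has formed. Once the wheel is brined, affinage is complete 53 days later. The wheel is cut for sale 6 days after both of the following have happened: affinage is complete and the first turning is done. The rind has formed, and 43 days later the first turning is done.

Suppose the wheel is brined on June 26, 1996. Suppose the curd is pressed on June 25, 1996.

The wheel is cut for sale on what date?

The wheel is brined: Jun 26, 1996.
Affinage is complete: Jun 26, 1996 + 53 days = Aug 18, 1996.
The curd is pressed: Jun 25, 1996.
The rind has formed: Jun 25, 1996 + 4 days = Jun 29, 1996.
The first turning is done: Jun 29, 1996 + 43 days = Aug 11, 1996.
Both prerequisites met — affinage is complete (Aug 18, 1996), the first turning is done (Aug 11, 1996); the later is Aug 18, 1996.
The wheel is cut for sale: Aug 18, 1996 + 6 days = Aug 24, 1996.

August 24, 1996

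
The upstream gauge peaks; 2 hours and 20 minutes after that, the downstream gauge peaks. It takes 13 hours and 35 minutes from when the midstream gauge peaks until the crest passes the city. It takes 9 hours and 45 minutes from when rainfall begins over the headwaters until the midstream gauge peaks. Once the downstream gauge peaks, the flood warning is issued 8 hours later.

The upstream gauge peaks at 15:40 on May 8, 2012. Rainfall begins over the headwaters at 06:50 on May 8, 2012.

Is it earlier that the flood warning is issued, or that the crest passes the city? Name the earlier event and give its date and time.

The flood warning is issued — 02:00 on May 9, 2012

The upstream gauge peaks: 15:40 May 8, 2012.
The downstream gauge peaks: 15:40 May 8, 2012 + 2h20m = 18:00 May 8, 2012.
The flood warning is issued: 18:00 May 8, 2012 + 8h = 02:00 May 9, 2012.
Rainfall begins over the headwaters: 06:50 May 8, 2012.
The midstream gauge peaks: 06:50 May 8, 2012 + 9h45m = 16:35 May 8, 2012.
The crest passes the city: 16:35 May 8, 2012 + 13h35m = 06:10 May 9, 2012.
Comparing: the flood warning is issued at 02:00 May 9, 2012 vs the crest passes the city at 06:10 May 9, 2012. Earlier: the flood warning is issued.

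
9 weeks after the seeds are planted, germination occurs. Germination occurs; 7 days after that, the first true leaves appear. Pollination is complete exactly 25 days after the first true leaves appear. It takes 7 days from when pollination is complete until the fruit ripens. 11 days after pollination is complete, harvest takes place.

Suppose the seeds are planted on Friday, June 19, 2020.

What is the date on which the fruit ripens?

Tuesday, September 29, 2020

The seeds are planted: Jun 19, 2020.
Germination occurs: Jun 19, 2020 + 9 weeks = Aug 21, 2020.
The first true leaves appear: Aug 21, 2020 + 7 days = Aug 28, 2020.
Pollination is complete: Aug 28, 2020 + 25 days = Sep 22, 2020.
The fruit ripens: Sep 22, 2020 + 7 days = Sep 29, 2020.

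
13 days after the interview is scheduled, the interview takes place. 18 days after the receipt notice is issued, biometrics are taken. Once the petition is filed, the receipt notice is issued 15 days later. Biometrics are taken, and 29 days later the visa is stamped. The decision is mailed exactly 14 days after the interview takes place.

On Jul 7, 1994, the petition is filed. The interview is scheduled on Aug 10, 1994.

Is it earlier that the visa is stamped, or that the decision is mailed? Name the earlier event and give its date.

The decision is mailed — Sep 6, 1994

The petition is filed: Jul 7, 1994.
The receipt notice is issued: Jul 7, 1994 + 15 days = Jul 22, 1994.
Biometrics are taken: Jul 22, 1994 + 18 days = Aug 9, 1994.
The visa is stamped: Aug 9, 1994 + 29 days = Sep 7, 1994.
The interview is scheduled: Aug 10, 1994.
The interview takes place: Aug 10, 1994 + 13 days = Aug 23, 1994.
The decision is mailed: Aug 23, 1994 + 14 days = Sep 6, 1994.
Comparing: the visa is stamped on Sep 7, 1994 vs the decision is mailed on Sep 6, 1994. Earlier: the decision is mailed.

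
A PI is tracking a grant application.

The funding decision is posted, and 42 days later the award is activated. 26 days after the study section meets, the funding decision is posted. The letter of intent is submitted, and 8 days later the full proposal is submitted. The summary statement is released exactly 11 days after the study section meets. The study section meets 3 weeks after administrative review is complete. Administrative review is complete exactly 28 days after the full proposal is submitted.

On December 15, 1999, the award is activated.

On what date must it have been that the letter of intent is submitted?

The award is activated: Dec 15, 1999.
The funding decision is posted: Dec 15, 1999 − 42 days = Nov 3, 1999.
The study section meets: Nov 3, 1999 − 26 days = Oct 8, 1999.
Administrative review is complete: Oct 8, 1999 − 3 weeks = Sep 17, 1999.
The full proposal is submitted: Sep 17, 1999 − 28 days = Aug 20, 1999.
The letter of intent is submitted: Aug 20, 1999 − 8 days = Aug 12, 1999.

August 12, 1999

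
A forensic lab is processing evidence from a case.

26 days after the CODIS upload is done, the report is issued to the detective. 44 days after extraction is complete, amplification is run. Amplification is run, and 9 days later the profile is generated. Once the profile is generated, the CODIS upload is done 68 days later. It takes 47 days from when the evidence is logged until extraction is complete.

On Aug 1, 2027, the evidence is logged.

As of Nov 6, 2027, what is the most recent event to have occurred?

The evidence is logged: Aug 1, 2027.
Extraction is complete: Aug 1, 2027 + 47 days = Sep 17, 2027.
Amplification is run: Sep 17, 2027 + 44 days = Oct 31, 2027.
The profile is generated: Oct 31, 2027 + 9 days = Nov 9, 2027.
The CODIS upload is done: Nov 9, 2027 + 68 days = Jan 16, 2028.
The report is issued to the detective: Jan 16, 2028 + 26 days = Feb 11, 2028.
Nov 6, 2027 falls between when amplification is run (Oct 31, 2027) and when the profile is generated (Nov 9, 2027).

Amplification is run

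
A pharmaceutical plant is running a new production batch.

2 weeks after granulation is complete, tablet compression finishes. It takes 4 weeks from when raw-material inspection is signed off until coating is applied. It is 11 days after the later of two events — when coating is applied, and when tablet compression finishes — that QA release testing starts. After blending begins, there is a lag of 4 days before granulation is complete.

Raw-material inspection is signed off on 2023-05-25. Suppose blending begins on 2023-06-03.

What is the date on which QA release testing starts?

Raw-material inspection is signed off: May 25, 2023.
Coating is applied: May 25, 2023 + 4 weeks = Jun 22, 2023.
Blending begins: Jun 3, 2023.
Granulation is complete: Jun 3, 2023 + 4 days = Jun 7, 2023.
Tablet compression finishes: Jun 7, 2023 + 2 weeks = Jun 21, 2023.
Both prerequisites met — coating is applied (Jun 22, 2023), tablet compression finishes (Jun 21, 2023); the later is Jun 22, 2023.
QA release testing starts: Jun 22, 2023 + 11 days = Jul 3, 2023.

2023-07-03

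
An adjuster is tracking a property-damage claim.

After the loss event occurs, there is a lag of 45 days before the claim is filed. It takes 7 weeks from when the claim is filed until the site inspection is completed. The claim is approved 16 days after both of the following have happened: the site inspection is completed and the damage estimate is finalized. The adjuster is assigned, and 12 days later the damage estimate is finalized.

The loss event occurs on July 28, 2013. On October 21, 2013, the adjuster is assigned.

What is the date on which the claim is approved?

November 18, 2013

The loss event occurs: Jul 28, 2013.
The claim is filed: Jul 28, 2013 + 45 days = Sep 11, 2013.
The site inspection is completed: Sep 11, 2013 + 7 weeks = Oct 30, 2013.
The adjuster is assigned: Oct 21, 2013.
The damage estimate is finalized: Oct 21, 2013 + 12 days = Nov 2, 2013.
Both prerequisites met — the site inspection is completed (Oct 30, 2013), the damage estimate is finalized (Nov 2, 2013); the later is Nov 2, 2013.
The claim is approved: Nov 2, 2013 + 16 days = Nov 18, 2013.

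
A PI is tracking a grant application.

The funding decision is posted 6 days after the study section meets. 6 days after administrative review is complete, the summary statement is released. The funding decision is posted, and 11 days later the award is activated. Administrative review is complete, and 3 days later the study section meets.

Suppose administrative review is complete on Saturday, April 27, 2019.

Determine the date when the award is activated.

Administrative review is complete: Apr 27, 2019.
The study section meets: Apr 27, 2019 + 3 days = Apr 30, 2019.
The funding decision is posted: Apr 30, 2019 + 6 days = May 6, 2019.
The award is activated: May 6, 2019 + 11 days = May 17, 2019.

Friday, May 17, 2019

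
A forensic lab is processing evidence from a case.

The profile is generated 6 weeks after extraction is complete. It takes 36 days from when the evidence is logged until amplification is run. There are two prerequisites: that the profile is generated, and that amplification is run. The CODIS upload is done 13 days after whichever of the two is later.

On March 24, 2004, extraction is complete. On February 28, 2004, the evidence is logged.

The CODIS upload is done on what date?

May 18, 2004

Extraction is complete: Mar 24, 2004.
The profile is generated: Mar 24, 2004 + 6 weeks = May 5, 2004.
The evidence is logged: Feb 28, 2004.
Amplification is run: Feb 28, 2004 + 36 days = Apr 4, 2004.
Both prerequisites met — the profile is generated (May 5, 2004), amplification is run (Apr 4, 2004); the later is May 5, 2004.
The CODIS upload is done: May 5, 2004 + 13 days = May 18, 2004.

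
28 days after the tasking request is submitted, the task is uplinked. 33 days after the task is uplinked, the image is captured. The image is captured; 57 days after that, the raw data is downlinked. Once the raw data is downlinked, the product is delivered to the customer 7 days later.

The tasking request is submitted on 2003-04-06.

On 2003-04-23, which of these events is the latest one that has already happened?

The tasking request is submitted: Apr 6, 2003.
The task is uplinked: Apr 6, 2003 + 28 days = May 4, 2003.
The image is captured: May 4, 2003 + 33 days = Jun 6, 2003.
The raw data is downlinked: Jun 6, 2003 + 57 days = Aug 2, 2003.
The product is delivered to the customer: Aug 2, 2003 + 7 days = Aug 9, 2003.
Apr 23, 2003 falls between when the tasking request is submitted (Apr 6, 2003) and when the task is uplinked (May 4, 2003).

The tasking request is submitted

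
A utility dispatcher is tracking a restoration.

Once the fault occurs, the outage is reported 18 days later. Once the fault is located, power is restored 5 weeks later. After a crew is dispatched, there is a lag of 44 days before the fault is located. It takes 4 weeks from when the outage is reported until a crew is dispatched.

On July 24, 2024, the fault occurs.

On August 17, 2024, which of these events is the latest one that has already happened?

The fault occurs: Jul 24, 2024.
The outage is reported: Jul 24, 2024 + 18 days = Aug 11, 2024.
A crew is dispatched: Aug 11, 2024 + 4 weeks = Sep 8, 2024.
The fault is located: Sep 8, 2024 + 44 days = Oct 22, 2024.
Power is restored: Oct 22, 2024 + 5 weeks = Nov 26, 2024.
Aug 17, 2024 falls between when the outage is reported (Aug 11, 2024) and when a crew is dispatched (Sep 8, 2024).

The outage is reported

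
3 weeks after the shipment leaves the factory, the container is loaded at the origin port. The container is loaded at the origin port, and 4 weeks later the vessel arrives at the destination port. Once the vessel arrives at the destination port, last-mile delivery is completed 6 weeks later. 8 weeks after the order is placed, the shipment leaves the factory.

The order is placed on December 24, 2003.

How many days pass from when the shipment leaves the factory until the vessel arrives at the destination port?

Causal path: the shipment leaves the factory → the container is loaded at the origin port → the vessel arrives at the destination port.
Total delay along the path: 3 + 4 weeks = 7 weeks = 49 days.

49 days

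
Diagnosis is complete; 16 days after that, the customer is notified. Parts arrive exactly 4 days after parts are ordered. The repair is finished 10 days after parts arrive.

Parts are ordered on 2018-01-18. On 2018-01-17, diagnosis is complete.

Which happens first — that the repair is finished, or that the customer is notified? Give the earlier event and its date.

Parts are ordered: Jan 18, 2018.
Parts arrive: Jan 18, 2018 + 4 days = Jan 22, 2018.
The repair is finished: Jan 22, 2018 + 10 days = Feb 1, 2018.
Diagnosis is complete: Jan 17, 2018.
The customer is notified: Jan 17, 2018 + 16 days = Feb 2, 2018.
Comparing: the repair is finished on Feb 1, 2018 vs the customer is notified on Feb 2, 2018. Earlier: the repair is finished.

The repair is finished — 2018-02-01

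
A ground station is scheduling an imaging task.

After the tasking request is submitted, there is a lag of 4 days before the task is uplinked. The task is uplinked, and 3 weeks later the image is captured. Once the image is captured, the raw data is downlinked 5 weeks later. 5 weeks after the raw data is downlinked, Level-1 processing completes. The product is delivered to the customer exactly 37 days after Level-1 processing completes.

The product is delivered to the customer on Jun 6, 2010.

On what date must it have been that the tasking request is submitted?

Jan 25, 2010

The product is delivered to the customer: Jun 6, 2010.
Level-1 processing completes: Jun 6, 2010 − 37 days = Apr 30, 2010.
The raw data is downlinked: Apr 30, 2010 − 5 weeks = Mar 26, 2010.
The image is captured: Mar 26, 2010 − 5 weeks = Feb 19, 2010.
The task is uplinked: Feb 19, 2010 − 3 weeks = Jan 29, 2010.
The tasking request is submitted: Jan 29, 2010 − 4 days = Jan 25, 2010.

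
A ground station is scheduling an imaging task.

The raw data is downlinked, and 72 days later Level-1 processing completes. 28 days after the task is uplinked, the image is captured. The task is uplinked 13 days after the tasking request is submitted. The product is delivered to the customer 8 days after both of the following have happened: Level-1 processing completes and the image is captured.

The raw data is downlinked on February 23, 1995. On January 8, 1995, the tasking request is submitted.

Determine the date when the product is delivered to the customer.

May 14, 1995

The raw data is downlinked: Feb 23, 1995.
Level-1 processing completes: Feb 23, 1995 + 72 days = May 6, 1995.
The tasking request is submitted: Jan 8, 1995.
The task is uplinked: Jan 8, 1995 + 13 days = Jan 21, 1995.
The image is captured: Jan 21, 1995 + 28 days = Feb 18, 1995.
Both prerequisites met — Level-1 processing completes (May 6, 1995), the image is captured (Feb 18, 1995); the later is May 6, 1995.
The product is delivered to the customer: May 6, 1995 + 8 days = May 14, 1995.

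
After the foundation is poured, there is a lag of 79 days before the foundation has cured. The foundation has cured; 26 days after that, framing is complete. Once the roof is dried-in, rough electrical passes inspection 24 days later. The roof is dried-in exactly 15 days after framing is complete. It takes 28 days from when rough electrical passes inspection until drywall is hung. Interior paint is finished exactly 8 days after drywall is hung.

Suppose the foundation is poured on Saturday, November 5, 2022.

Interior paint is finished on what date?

The foundation is poured: Nov 5, 2022.
The foundation has cured: Nov 5, 2022 + 79 days = Jan 23, 2023.
Framing is complete: Jan 23, 2023 + 26 days = Feb 18, 2023.
The roof is dried-in: Feb 18, 2023 + 15 days = Mar 5, 2023.
Rough electrical passes inspection: Mar 5, 2023 + 24 days = Mar 29, 2023.
Drywall is hung: Mar 29, 2023 + 28 days = Apr 26, 2023.
Interior paint is finished: Apr 26, 2023 + 8 days = May 4, 2023.

Thursday, May 4, 2023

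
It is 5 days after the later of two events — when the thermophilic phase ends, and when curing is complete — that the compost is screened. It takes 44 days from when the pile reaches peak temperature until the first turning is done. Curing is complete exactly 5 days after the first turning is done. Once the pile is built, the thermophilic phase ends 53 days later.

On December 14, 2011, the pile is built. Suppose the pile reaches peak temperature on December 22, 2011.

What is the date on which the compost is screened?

The pile is built: Dec 14, 2011.
The thermophilic phase ends: Dec 14, 2011 + 53 days = Feb 5, 2012.
The pile reaches peak temperature: Dec 22, 2011.
The first turning is done: Dec 22, 2011 + 44 days = Feb 4, 2012.
Curing is complete: Feb 4, 2012 + 5 days = Feb 9, 2012.
Both prerequisites met — the thermophilic phase ends (Feb 5, 2012), curing is complete (Feb 9, 2012); the later is Feb 9, 2012.
The compost is screened: Feb 9, 2012 + 5 days = Feb 14, 2012.

February 14, 2012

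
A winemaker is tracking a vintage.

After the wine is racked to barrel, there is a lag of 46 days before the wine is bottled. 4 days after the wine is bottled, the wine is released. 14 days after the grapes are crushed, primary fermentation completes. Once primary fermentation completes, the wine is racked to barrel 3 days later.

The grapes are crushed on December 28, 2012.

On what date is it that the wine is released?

The grapes are crushed: Dec 28, 2012.
Primary fermentation completes: Dec 28, 2012 + 14 days = Jan 11, 2013.
The wine is racked to barrel: Jan 11, 2013 + 3 days = Jan 14, 2013.
The wine is bottled: Jan 14, 2013 + 46 days = Mar 1, 2013.
The wine is released: Mar 1, 2013 + 4 days = Mar 5, 2013.

March 5, 2013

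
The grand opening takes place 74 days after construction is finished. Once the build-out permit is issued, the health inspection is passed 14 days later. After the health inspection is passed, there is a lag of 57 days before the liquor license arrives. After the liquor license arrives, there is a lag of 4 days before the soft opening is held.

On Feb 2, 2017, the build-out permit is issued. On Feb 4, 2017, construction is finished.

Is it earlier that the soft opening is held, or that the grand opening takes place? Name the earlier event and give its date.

The build-out permit is issued: Feb 2, 2017.
The health inspection is passed: Feb 2, 2017 + 14 days = Feb 16, 2017.
The liquor license arrives: Feb 16, 2017 + 57 days = Apr 14, 2017.
The soft opening is held: Apr 14, 2017 + 4 days = Apr 18, 2017.
Construction is finished: Feb 4, 2017.
The grand opening takes place: Feb 4, 2017 + 74 days = Apr 19, 2017.
Comparing: the soft opening is held on Apr 18, 2017 vs the grand opening takes place on Apr 19, 2017. Earlier: the soft opening is held.

The soft opening is held — Apr 18, 2017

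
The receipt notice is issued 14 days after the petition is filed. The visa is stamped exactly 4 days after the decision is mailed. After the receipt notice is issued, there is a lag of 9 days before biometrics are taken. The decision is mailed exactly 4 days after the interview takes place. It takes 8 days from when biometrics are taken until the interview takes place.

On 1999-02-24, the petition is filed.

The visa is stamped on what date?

1999-04-04

The petition is filed: Feb 24, 1999.
The receipt notice is issued: Feb 24, 1999 + 14 days = Mar 10, 1999.
Biometrics are taken: Mar 10, 1999 + 9 days = Mar 19, 1999.
The interview takes place: Mar 19, 1999 + 8 days = Mar 27, 1999.
The decision is mailed: Mar 27, 1999 + 4 days = Mar 31, 1999.
The visa is stamped: Mar 31, 1999 + 4 days = Apr 4, 1999.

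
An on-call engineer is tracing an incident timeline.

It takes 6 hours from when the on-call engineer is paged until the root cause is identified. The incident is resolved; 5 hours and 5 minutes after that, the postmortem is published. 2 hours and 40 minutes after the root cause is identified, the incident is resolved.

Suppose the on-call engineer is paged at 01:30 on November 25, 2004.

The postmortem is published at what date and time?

The on-call engineer is paged: 01:30 Nov 25, 2004.
The root cause is identified: 01:30 Nov 25, 2004 + 6h = 07:30 Nov 25, 2004.
The incident is resolved: 07:30 Nov 25, 2004 + 2h40m = 10:10 Nov 25, 2004.
The postmortem is published: 10:10 Nov 25, 2004 + 5h05m = 15:15 Nov 25, 2004.

15:15 on November 25, 2004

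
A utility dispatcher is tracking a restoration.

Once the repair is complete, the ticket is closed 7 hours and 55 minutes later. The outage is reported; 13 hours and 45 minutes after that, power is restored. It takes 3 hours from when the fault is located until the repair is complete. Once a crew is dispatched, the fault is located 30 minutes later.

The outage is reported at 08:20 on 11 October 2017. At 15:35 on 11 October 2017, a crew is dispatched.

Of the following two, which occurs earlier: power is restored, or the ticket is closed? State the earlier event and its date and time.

The outage is reported: 08:20 Oct 11, 2017.
Power is restored: 08:20 Oct 11, 2017 + 13h45m = 22:05 Oct 11, 2017.
A crew is dispatched: 15:35 Oct 11, 2017.
The fault is located: 15:35 Oct 11, 2017 + 30m = 16:05 Oct 11, 2017.
The repair is complete: 16:05 Oct 11, 2017 + 3h = 19:05 Oct 11, 2017.
The ticket is closed: 19:05 Oct 11, 2017 + 7h55m = 03:00 Oct 12, 2017.
Comparing: power is restored at 22:05 Oct 11, 2017 vs the ticket is closed at 03:00 Oct 12, 2017. Earlier: power is restored.

Power is restored — 22:05 on 11 October 2017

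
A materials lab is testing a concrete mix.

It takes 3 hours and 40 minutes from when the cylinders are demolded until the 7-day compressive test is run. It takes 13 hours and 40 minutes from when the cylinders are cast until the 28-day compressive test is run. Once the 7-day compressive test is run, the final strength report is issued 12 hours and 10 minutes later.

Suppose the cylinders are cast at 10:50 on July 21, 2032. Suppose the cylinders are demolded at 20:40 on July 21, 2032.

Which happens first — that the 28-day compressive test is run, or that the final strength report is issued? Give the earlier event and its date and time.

The cylinders are cast: 10:50 Jul 21, 2032.
The 28-day compressive test is run: 10:50 Jul 21, 2032 + 13h40m = 00:30 Jul 22, 2032.
The cylinders are demolded: 20:40 Jul 21, 2032.
The 7-day compressive test is run: 20:40 Jul 21, 2032 + 3h40m = 00:20 Jul 22, 2032.
The final strength report is issued: 00:20 Jul 22, 2032 + 12h10m = 12:30 Jul 22, 2032.
Comparing: the 28-day compressive test is run at 00:30 Jul 22, 2032 vs the final strength report is issued at 12:30 Jul 22, 2032. Earlier: the 28-day compressive test is run.

The 28-day compressive test is run — 00:30 on July 22, 2032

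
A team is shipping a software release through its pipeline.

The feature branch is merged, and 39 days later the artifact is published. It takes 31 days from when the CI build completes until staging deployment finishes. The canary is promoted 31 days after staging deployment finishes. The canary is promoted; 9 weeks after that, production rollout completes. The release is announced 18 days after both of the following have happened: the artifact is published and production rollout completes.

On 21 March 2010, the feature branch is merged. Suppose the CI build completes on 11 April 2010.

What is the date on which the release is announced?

1 September 2010

The feature branch is merged: Mar 21, 2010.
The artifact is published: Mar 21, 2010 + 39 days = Apr 29, 2010.
The CI build completes: Apr 11, 2010.
Staging deployment finishes: Apr 11, 2010 + 31 days = May 12, 2010.
The canary is promoted: May 12, 2010 + 31 days = Jun 12, 2010.
Production rollout completes: Jun 12, 2010 + 9 weeks = Aug 14, 2010.
Both prerequisites met — the artifact is published (Apr 29, 2010), production rollout completes (Aug 14, 2010); the later is Aug 14, 2010.
The release is announced: Aug 14, 2010 + 18 days = Sep 1, 2010.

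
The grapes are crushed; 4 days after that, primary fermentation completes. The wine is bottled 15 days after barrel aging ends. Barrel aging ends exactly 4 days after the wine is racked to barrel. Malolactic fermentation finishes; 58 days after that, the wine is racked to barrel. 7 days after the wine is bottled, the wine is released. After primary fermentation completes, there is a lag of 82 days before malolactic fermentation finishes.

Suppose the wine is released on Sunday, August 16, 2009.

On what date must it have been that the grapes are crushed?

Friday, February 27, 2009

The wine is released: Aug 16, 2009.
The wine is bottled: Aug 16, 2009 − 7 days = Aug 9, 2009.
Barrel aging ends: Aug 9, 2009 − 15 days = Jul 25, 2009.
The wine is racked to barrel: Jul 25, 2009 − 4 days = Jul 21, 2009.
Malolactic fermentation finishes: Jul 21, 2009 − 58 days = May 24, 2009.
Primary fermentation completes: May 24, 2009 − 82 days = Mar 3, 2009.
The grapes are crushed: Mar 3, 2009 − 4 days = Feb 27, 2009.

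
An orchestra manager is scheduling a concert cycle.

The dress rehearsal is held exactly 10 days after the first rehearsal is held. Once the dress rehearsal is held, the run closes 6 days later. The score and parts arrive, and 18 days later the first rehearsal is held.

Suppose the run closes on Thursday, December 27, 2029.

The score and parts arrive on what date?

Friday, November 23, 2029

The run closes: Dec 27, 2029.
The dress rehearsal is held: Dec 27, 2029 − 6 days = Dec 21, 2029.
The first rehearsal is held: Dec 21, 2029 − 10 days = Dec 11, 2029.
The score and parts arrive: Dec 11, 2029 − 18 days = Nov 23, 2029.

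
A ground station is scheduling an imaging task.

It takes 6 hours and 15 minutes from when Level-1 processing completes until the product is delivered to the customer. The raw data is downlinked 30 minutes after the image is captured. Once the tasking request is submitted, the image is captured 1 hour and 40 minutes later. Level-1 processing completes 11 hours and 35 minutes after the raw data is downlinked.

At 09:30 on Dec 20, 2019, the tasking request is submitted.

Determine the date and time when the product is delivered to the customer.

The tasking request is submitted: 09:30 Dec 20, 2019.
The image is captured: 09:30 Dec 20, 2019 + 1h40m = 11:10 Dec 20, 2019.
The raw data is downlinked: 11:10 Dec 20, 2019 + 30m = 11:40 Dec 20, 2019.
Level-1 processing completes: 11:40 Dec 20, 2019 + 11h35m = 23:15 Dec 20, 2019.
The product is delivered to the customer: 23:15 Dec 20, 2019 + 6h15m = 05:30 Dec 21, 2019.

05:30 on Dec 21, 2019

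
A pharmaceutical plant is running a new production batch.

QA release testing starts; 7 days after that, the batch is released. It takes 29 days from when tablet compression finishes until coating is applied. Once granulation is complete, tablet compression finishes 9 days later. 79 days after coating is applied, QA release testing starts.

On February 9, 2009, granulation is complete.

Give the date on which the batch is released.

June 13, 2009

Granulation is complete: Feb 9, 2009.
Tablet compression finishes: Feb 9, 2009 + 9 days = Feb 18, 2009.
Coating is applied: Feb 18, 2009 + 29 days = Mar 19, 2009.
QA release testing starts: Mar 19, 2009 + 79 days = Jun 6, 2009.
The batch is released: Jun 6, 2009 + 7 days = Jun 13, 2009.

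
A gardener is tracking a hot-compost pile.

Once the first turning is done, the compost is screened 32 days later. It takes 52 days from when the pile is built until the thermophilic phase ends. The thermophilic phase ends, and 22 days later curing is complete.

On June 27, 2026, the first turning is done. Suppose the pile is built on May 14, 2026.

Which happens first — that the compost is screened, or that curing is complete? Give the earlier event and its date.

The first turning is done: Jun 27, 2026.
The compost is screened: Jun 27, 2026 + 32 days = Jul 29, 2026.
The pile is built: May 14, 2026.
The thermophilic phase ends: May 14, 2026 + 52 days = Jul 5, 2026.
Curing is complete: Jul 5, 2026 + 22 days = Jul 27, 2026.
Comparing: the compost is screened on Jul 29, 2026 vs curing is complete on Jul 27, 2026. Earlier: curing is complete.

Curing is complete — July 27, 2026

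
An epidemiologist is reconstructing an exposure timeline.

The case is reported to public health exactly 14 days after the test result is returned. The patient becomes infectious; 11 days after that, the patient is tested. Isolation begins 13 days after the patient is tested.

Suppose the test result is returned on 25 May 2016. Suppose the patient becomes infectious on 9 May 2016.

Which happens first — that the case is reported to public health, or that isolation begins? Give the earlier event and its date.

Isolation begins — 2 June 2016

The test result is returned: May 25, 2016.
The case is reported to public health: May 25, 2016 + 14 days = Jun 8, 2016.
The patient becomes infectious: May 9, 2016.
The patient is tested: May 9, 2016 + 11 days = May 20, 2016.
Isolation begins: May 20, 2016 + 13 days = Jun 2, 2016.
Comparing: the case is reported to public health on Jun 8, 2016 vs isolation begins on Jun 2, 2016. Earlier: isolation begins.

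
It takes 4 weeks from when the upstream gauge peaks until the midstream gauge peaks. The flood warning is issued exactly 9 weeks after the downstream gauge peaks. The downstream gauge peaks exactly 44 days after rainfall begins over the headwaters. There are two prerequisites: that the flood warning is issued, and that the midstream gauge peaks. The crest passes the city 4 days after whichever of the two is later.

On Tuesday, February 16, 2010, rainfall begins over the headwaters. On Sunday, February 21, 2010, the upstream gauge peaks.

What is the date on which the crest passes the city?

Rainfall begins over the headwaters: Feb 16, 2010.
The downstream gauge peaks: Feb 16, 2010 + 44 days = Apr 1, 2010.
The flood warning is issued: Apr 1, 2010 + 9 weeks = Jun 3, 2010.
The upstream gauge peaks: Feb 21, 2010.
The midstream gauge peaks: Feb 21, 2010 + 4 weeks = Mar 21, 2010.
Both prerequisites met — the flood warning is issued (Jun 3, 2010), the midstream gauge peaks (Mar 21, 2010); the later is Jun 3, 2010.
The crest passes the city: Jun 3, 2010 + 4 days = Jun 7, 2010.

Monday, June 7, 2010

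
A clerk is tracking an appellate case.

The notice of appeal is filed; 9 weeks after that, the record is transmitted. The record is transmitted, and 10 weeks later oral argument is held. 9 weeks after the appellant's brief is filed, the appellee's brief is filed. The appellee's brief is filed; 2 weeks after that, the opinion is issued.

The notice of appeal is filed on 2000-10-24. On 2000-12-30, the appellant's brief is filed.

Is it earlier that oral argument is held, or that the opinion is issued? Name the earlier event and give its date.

The notice of appeal is filed: Oct 24, 2000.
The record is transmitted: Oct 24, 2000 + 9 weeks = Dec 26, 2000.
Oral argument is held: Dec 26, 2000 + 10 weeks = Mar 6, 2001.
The appellant's brief is filed: Dec 30, 2000.
The appellee's brief is filed: Dec 30, 2000 + 9 weeks = Mar 3, 2001.
The opinion is issued: Mar 3, 2001 + 2 weeks = Mar 17, 2001.
Comparing: oral argument is held on Mar 6, 2001 vs the opinion is issued on Mar 17, 2001. Earlier: oral argument is held.

Oral argument is held — 2001-03-06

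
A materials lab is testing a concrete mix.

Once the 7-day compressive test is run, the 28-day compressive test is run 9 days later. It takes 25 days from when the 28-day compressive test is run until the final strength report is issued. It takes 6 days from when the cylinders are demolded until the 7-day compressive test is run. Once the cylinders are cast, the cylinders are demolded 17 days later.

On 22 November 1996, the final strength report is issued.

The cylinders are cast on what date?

The final strength report is issued: Nov 22, 1996.
The 28-day compressive test is run: Nov 22, 1996 − 25 days = Oct 28, 1996.
The 7-day compressive test is run: Oct 28, 1996 − 9 days = Oct 19, 1996.
The cylinders are demolded: Oct 19, 1996 − 6 days = Oct 13, 1996.
The cylinders are cast: Oct 13, 1996 − 17 days = Sep 26, 1996.

26 September 1996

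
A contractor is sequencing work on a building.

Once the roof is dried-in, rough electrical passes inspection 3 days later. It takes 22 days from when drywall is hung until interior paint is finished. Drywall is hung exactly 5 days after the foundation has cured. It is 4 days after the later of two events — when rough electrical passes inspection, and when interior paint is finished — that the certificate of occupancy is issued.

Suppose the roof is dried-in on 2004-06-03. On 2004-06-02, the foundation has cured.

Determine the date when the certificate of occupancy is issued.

2004-07-03

The roof is dried-in: Jun 3, 2004.
Rough electrical passes inspection: Jun 3, 2004 + 3 days = Jun 6, 2004.
The foundation has cured: Jun 2, 2004.
Drywall is hung: Jun 2, 2004 + 5 days = Jun 7, 2004.
Interior paint is finished: Jun 7, 2004 + 22 days = Jun 29, 2004.
Both prerequisites met — rough electrical passes inspection (Jun 6, 2004), interior paint is finished (Jun 29, 2004); the later is Jun 29, 2004.
The certificate of occupancy is issued: Jun 29, 2004 + 4 days = Jul 3, 2004.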